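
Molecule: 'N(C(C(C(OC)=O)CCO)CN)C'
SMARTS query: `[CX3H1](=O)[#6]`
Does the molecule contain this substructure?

No

The pattern [CX3H1](=O)[#6] describes an sp2 carbon with one H, double-bonded to O and single-bonded to carbon — an aldehyde.
The closest candidate here is a methyl-ester group (-C(=O)OCH3), but the carbonyl carbon has H0, not H1. No other fragment satisfies the full query, so there is no match.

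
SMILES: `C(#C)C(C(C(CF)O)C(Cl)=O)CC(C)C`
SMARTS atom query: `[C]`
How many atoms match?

The query [C] means: uppercase C matches aliphatic (non-aromatic) carbon only.
Check the 15 heavy atoms by environment: 11× C → match; 2× O → no; 1× Cl → no; 1× F → no.
That gives 11 matching atoms.

11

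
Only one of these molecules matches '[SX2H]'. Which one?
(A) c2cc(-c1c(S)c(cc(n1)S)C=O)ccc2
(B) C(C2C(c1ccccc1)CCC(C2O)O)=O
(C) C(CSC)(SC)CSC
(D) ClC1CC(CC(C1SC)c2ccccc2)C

[SX2H] describes an aliphatic sulfur with two connections, one being H (a thiol).
(A) contains a thiol (-SH), which satisfies every atom and bond constraint.
(B) has a hydroxyl group (-OH) but it is an -OH, not an -SH.
(C) has a methylthio ether (-SCH3) but the sulfur has H0 (bonded to two carbons), not H1.
(D) has a methylthio ether (-SCH3) but the sulfur has H0 (bonded to two carbons), not H1.
So the answer is (A).

A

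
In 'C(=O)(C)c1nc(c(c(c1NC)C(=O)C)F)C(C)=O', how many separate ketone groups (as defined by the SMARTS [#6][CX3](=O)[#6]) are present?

[#6][CX3](=O)[#6] is the SMARTS for a ketone: a carbonyl carbon (no H) flanked by two carbons.
The molecule carries 3 separate instances of an acetyl/ketone group (-C(=O)CH3) meeting every constraint; each maps to a distinct set of atoms, giving 3 matches.

3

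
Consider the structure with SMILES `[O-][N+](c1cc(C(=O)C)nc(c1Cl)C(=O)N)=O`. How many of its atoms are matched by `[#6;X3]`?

7

Check the 16 heavy atoms by environment: 1× n (aromatic, X2) → no; 5× c (aromatic, X3) → match; 1× N (charge +1, X3) → no; 1× O (charge -1, X1) → no; 3× O (X1) → no; 2× C (X3) → match; 1× C (X4) → no; 1× Cl (X1) → no; 1× N (X3) → no.
Summing the matching environments: 5 + 2 = 7 matching atoms.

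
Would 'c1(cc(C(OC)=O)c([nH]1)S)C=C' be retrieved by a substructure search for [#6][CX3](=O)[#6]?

The pattern [#6][CX3](=O)[#6] describes a carbonyl carbon (no H) flanked by two carbons — a ketone.
The closest candidate here is a methyl-ester group (-C(=O)OCH3), but one neighbour of the carbonyl carbon is O, not C. No other fragment satisfies the full query, so there is no match.

No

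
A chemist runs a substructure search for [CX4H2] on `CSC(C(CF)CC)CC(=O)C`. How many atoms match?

The query [CX4H2] means: sp3 carbon (X4) with exactly two hydrogens.
Check the 12 heavy atoms by environment: 3× C (H2, X4) → match; 2× C (H1, X4) → no; 1× S (H0, X2) → no; 3× C (H3, X4) → no; 1× C (H0, X3) → no; 1× O (H0, X1) → no; 1× F (H0, X1) → no.
That gives 3 matching atoms.

3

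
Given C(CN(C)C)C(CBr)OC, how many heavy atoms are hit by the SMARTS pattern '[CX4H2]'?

3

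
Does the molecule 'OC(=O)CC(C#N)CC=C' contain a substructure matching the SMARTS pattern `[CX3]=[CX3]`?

Yes

The pattern [CX3]=[CX3] describes a non-aromatic C=C double bond between two sp2 carbons — an alkene.
The molecule carries a vinyl group (-CH=CH2), whose atoms satisfy every constraint of the query, so the pattern matches.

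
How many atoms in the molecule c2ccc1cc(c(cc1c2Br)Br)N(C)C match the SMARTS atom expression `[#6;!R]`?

2

The query [#6;!R] means: carbon not in any ring.
Check the 15 heavy atoms by environment: 10× c (aromatic, in 6-ring) → no; 2× Br (acyclic) → no; 1× N (acyclic) → no; 2× C (acyclic) → match.
That gives 2 matching atoms.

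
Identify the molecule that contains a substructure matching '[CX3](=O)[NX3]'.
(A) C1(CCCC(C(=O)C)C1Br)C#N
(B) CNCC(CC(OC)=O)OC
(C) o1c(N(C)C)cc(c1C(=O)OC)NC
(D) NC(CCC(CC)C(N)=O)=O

D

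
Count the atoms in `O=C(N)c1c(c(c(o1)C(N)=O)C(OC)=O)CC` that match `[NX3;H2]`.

2

Check the 17 heavy atoms by environment: 1× o (aromatic, H0, X2) → no; 4× c (aromatic, H0, X3) → no; 3× C (H0, X3) → no; 3× O (H0, X1) → no; 2× N (H2, X3) → match; 1× O (H0, X2) → no; 2× C (H3, X4) → no; 1× C (H2, X4) → no.
That gives 2 matching atoms.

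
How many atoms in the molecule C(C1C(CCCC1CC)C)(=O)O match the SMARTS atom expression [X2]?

1

The query [X2] means: any atom with exactly two total connections (bonds + H).
Check the 12 heavy atoms by environment: 9× C (X4) → no; 1× C (X3) → no; 1× O (X1) → no; 1× O (X2) → match.
That gives 1 matching atom.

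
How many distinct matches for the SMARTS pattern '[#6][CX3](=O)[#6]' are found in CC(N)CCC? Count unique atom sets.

0

[#6][CX3](=O)[#6] is the SMARTS for a ketone: a carbonyl carbon (no H) flanked by two carbons.
No fragment in the molecule satisfies every constraint, giving 0 matches.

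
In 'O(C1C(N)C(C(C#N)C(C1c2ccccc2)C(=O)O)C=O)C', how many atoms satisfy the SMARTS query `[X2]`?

The query [X2] means: any atom with exactly two total connections (bonds + H).
Check the 22 heavy atoms by environment: 7× C (X4) → no; 2× C (X3) → no; 2× O (X1) → no; 2× O (X2) → match; 1× C (X2) → match; 1× N (X1) → no; 1× N (X3) → no; 6× c (aromatic, X3) → no.
Summing the matching environments: 2 + 1 = 3 matching atoms.

3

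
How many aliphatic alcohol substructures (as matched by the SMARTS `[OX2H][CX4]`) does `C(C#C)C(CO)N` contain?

[OX2H][CX4] is the SMARTS for an aliphatic alcohol: a hydroxyl oxygen bound to an sp3 (X4) carbon.
Exactly one fragment in the molecule meets all constraints, giving 1 match.

1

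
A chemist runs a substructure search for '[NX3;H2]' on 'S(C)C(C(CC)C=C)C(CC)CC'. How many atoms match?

0

The query [NX3;H2] means: aliphatic N with 3 total connections, two of them H — an -NH2 nitrogen (amine or amide).
Check the 13 heavy atoms by environment: 4× C (H3, X4) → no; 3× C (H2, X4) → no; 3× C (H1, X4) → no; 1× S (H0, X2) → no; 1× C (H1, X3) → no; 1× C (H2, X3) → no.
No environment satisfies the query, so 0 matching atoms.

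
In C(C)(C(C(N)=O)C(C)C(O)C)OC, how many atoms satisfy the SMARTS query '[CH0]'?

1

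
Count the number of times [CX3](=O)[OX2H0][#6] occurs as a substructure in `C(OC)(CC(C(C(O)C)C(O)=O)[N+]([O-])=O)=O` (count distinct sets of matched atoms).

1

[CX3](=O)[OX2H0][#6] is the SMARTS for an ester: a carbonyl carbon bonded to an oxygen that is itself bonded to carbon (no H on that O).
Exactly one fragment in the molecule meets all constraints, giving 1 match.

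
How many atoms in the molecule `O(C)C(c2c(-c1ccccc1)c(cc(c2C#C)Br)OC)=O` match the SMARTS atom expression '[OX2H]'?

The query [OX2H] means: aliphatic oxygen with two connections, one of which is H — an -OH oxygen.
Check the 21 heavy atoms by environment: 6× c (aromatic, H0, X3) → no; 6× c (aromatic, H1, X3) → no; 1× Br (H0, X1) → no; 1× C (H0, X3) → no; 1× O (H0, X1) → no; 2× O (H0, X2) → no; 2× C (H3, X4) → no; 1× C (H0, X2) → no; 1× C (H1, X2) → no.
No environment satisfies the query, so 0 matching atoms.

0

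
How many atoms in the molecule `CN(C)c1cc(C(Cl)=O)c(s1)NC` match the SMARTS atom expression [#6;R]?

Check the 13 heavy atoms by environment: 1× s (aromatic, in 5-ring) → no; 4× c (aromatic, in 5-ring) → match; 2× N (acyclic) → no; 4× C (acyclic) → no; 1× O (acyclic) → no; 1× Cl (acyclic) → no.
That gives 4 matching atoms.

4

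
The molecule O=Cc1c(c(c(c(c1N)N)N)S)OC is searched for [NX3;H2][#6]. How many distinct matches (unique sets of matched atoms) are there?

3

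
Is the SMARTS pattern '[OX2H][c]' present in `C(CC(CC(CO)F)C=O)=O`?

The pattern [OX2H][c] describes a hydroxyl oxygen attached to an aromatic carbon — a phenol.
The closest candidate here is a hydroxyl group (-OH), but the -OH is on an aliphatic carbon, not an aromatic c. No other fragment satisfies the full query, so there is no match.

No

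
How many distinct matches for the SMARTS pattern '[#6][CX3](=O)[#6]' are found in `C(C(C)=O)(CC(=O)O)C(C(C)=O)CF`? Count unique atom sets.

2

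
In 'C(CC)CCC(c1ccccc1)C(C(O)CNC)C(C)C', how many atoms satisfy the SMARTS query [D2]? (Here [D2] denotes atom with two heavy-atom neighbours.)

11

The query [D2] means: atom with exactly two heavy-atom neighbours.
Check the 21 heavy atoms by environment: 5× C (D2) → match; 4× C (D3) → no; 1× O (D1) → no; 1× N (D2) → match; 4× C (D1) → no; 1× c (aromatic, D3) → no; 5× c (aromatic, D2) → match.
Summing the matching environments: 5 + 1 + 5 = 11 matching atoms.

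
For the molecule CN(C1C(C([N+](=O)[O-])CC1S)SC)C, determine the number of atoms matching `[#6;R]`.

The query [#6;R] means: carbon that is part of a ring.
Check the 14 heavy atoms by environment: 5× C (in 5-ring) → match; 2× S (acyclic) → no; 3× C (acyclic) → no; 1× N (acyclic) → no; 1× N (charge +1, acyclic) → no; 1× O (charge -1, acyclic) → no; 1× O (acyclic) → no.
That gives 5 matching atoms.

5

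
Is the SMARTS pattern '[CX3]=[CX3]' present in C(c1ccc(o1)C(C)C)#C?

No

The pattern [CX3]=[CX3] describes a non-aromatic C=C double bond between two sp2 carbons — an alkene.
The closest candidate here is an ethynyl group (-C#CH), but the C-C bond is a triple bond, not a double bond. No other fragment satisfies the full query, so there is no match.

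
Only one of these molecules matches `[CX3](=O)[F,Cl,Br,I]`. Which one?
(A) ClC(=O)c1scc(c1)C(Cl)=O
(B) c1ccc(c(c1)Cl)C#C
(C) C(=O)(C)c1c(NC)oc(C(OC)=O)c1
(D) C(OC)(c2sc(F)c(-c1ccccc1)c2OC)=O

A

[CX3](=O)[F,Cl,Br,I] describes a carbonyl carbon bonded to a halogen (an acyl halide).
(A) contains an acyl chloride (-C(=O)Cl), which satisfies every atom and bond constraint.
(B) has a chloro substituent but the Cl is not on a carbonyl carbon.
(C) has a methyl-ester group (-C(=O)OCH3) but the carbonyl is bonded to -O-C, not to a halogen.
(D) has a methyl-ester group (-C(=O)OCH3) but the carbonyl is bonded to -O-C, not to a halogen.
So the answer is (A).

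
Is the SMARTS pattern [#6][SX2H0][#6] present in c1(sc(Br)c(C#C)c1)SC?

Yes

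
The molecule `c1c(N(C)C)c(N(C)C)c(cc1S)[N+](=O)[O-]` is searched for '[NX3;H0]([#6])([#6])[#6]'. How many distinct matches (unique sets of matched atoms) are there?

[NX3;H0]([#6])([#6])[#6] is the SMARTS for a tertiary amine: a trivalent nitrogen with no H, bonded to three carbons.
The molecule carries 2 separate instances of a dimethylamino group (-N(CH3)2) meeting every constraint; each maps to a distinct set of atoms, giving 2 matches.

2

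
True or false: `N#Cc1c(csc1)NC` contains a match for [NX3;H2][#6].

The pattern [NX3;H2][#6] describes a trivalent nitrogen with two H attached to carbon — a primary amine.
The closest candidate here is a nitrile (-C#N), but the nitrogen is NX1 (triple-bonded), not NX3 with two H. No other fragment satisfies the full query, so there is no match.

False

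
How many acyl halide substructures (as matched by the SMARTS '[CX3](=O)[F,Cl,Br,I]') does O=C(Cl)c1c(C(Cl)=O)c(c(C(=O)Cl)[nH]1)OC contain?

[CX3](=O)[F,Cl,Br,I] is the SMARTS for an acyl halide: a carbonyl carbon bonded to a halogen.
The molecule carries 3 separate instances of an acyl chloride (-C(=O)Cl) meeting every constraint; each maps to a distinct set of atoms, giving 3 matches.

3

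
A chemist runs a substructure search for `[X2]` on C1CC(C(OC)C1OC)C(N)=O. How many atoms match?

2

Check the 12 heavy atoms by environment: 7× C (X4) → no; 2× O (X2) → match; 1× C (X3) → no; 1× O (X1) → no; 1× N (X3) → no.
That gives 2 matching atoms.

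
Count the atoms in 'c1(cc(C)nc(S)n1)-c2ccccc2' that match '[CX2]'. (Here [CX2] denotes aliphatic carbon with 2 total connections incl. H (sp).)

0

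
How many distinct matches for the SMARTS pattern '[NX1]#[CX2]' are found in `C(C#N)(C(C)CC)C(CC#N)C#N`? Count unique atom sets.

3

[NX1]#[CX2] is the SMARTS for a nitrile: a nitrogen triple-bonded to a two-connected carbon.
The molecule carries 3 separate instances of a nitrile (-C#N) meeting every constraint; each maps to a distinct set of atoms, giving 3 matches.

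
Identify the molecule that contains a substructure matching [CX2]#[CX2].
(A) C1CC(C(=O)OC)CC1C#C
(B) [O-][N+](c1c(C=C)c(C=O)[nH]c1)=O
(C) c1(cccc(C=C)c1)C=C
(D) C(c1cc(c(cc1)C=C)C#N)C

A

[CX2]#[CX2] describes a carbon-carbon triple bond (an alkyne).
(A) contains an ethynyl group (-C#CH), which satisfies every atom and bond constraint.
(B) has a vinyl group (-CH=CH2) but the C=C is a double bond; both carbons are CX3, not CX2.
(C) has a vinyl group (-CH=CH2) but the C=C is a double bond; both carbons are CX3, not CX2.
(D) has a vinyl group (-CH=CH2) but the C=C is a double bond; both carbons are CX3, not CX2.
So the answer is (A).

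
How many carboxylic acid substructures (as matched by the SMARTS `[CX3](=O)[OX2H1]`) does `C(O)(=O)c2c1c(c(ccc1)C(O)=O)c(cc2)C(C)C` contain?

[CX3](=O)[OX2H1] is the SMARTS for a carboxylic acid: an sp2 carbon double-bonded to O and single-bonded to an -OH oxygen.
The molecule carries 2 separate instances of a carboxylic acid group (-C(=O)OH) meeting every constraint; each maps to a distinct set of atoms, giving 2 matches.

2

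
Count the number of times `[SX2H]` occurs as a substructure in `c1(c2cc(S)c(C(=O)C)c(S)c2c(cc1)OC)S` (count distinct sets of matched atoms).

3

[SX2H] is the SMARTS for a thiol: an aliphatic sulfur with two connections, one being H.
The molecule carries 3 separate instances of a thiol (-SH) meeting every constraint; each maps to a distinct set of atoms, giving 3 matches.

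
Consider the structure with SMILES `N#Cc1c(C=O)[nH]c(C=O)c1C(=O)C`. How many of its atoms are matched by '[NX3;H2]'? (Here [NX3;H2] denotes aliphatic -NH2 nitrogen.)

Check the 14 heavy atoms by environment: 1× n (aromatic, H1, X3) → no; 4× c (aromatic, H0, X3) → no; 2× C (H1, X3) → no; 3× O (H0, X1) → no; 1× C (H0, X3) → no; 1× C (H3, X4) → no; 1× C (H0, X2) → no; 1× N (H0, X1) → no.
No environment satisfies the query, so 0 matching atoms.

0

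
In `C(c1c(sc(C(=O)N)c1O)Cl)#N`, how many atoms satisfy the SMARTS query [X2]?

The query [X2] means: any atom with exactly two total connections (bonds + H).
Check the 12 heavy atoms by environment: 1× s (aromatic, X2) → match; 4× c (aromatic, X3) → no; 1× O (X2) → match; 1× C (X3) → no; 1× O (X1) → no; 1× N (X3) → no; 1× Cl (X1) → no; 1× C (X2) → match; 1× N (X1) → no.
Summing the matching environments: 1 + 1 + 1 = 3 matching atoms.

3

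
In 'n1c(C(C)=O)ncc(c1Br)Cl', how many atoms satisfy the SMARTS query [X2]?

2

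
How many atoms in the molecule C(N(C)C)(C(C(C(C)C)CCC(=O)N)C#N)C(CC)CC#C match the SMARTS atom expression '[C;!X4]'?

The query [C;!X4] means: aliphatic carbon that does not have four total connections.
Check the 22 heavy atoms by environment: 14× C (X4) → no; 1× C (X3) → match; 1× O (X1) → no; 2× N (X3) → no; 3× C (X2) → match; 1× N (X1) → no.
Summing the matching environments: 1 + 3 = 4 matching atoms.

4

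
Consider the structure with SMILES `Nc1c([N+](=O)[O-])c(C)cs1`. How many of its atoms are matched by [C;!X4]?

0

The query [C;!X4] means: aliphatic carbon that does not have four total connections.
Check the 10 heavy atoms by environment: 1× s (aromatic, X2) → no; 4× c (aromatic, X3) → no; 1× C (X4) → no; 1× N (X3) → no; 1× N (charge +1, X3) → no; 1× O (charge -1, X1) → no; 1× O (X1) → no.
No environment satisfies the query, so 0 matching atoms.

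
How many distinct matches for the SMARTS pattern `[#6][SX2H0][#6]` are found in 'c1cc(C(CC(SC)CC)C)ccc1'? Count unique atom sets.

[#6][SX2H0][#6] is the SMARTS for a thioether: an aliphatic sulfur bridging two carbons with no H on the sulfur.
Exactly one fragment in the molecule meets all constraints, giving 1 match.

1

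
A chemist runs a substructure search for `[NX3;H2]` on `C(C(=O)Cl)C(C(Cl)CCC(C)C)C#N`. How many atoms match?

The query [NX3;H2] means: aliphatic N with 3 total connections, two of them H — an -NH2 nitrogen (amine or amide).
Check the 14 heavy atoms by environment: 3× C (H2, X4) → no; 3× C (H1, X4) → no; 1× C (H0, X3) → no; 1× O (H0, X1) → no; 2× Cl (H0, X1) → no; 2× C (H3, X4) → no; 1× C (H0, X2) → no; 1× N (H0, X1) → no.
No environment satisfies the query, so 0 matching atoms.

0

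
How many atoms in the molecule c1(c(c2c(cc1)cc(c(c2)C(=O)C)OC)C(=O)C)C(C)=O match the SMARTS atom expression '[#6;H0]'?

9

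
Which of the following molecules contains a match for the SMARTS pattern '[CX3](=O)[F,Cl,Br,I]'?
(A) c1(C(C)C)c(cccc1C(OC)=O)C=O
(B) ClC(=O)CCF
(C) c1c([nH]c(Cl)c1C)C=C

B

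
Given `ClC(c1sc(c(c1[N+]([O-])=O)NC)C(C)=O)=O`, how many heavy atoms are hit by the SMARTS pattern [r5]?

The query [r5] means: r5 matches atoms in a five-membered ring.
Check the 16 heavy atoms by environment: 1× s (aromatic, in 5-ring) → match; 4× c (aromatic, in 5-ring) → match; 1× N (charge +1, acyclic) → no; 1× O (charge -1, acyclic) → no; 3× O (acyclic) → no; 1× N (acyclic) → no; 4× C (acyclic) → no; 1× Cl (acyclic) → no.
Summing the matching environments: 1 + 4 = 5 matching atoms.

5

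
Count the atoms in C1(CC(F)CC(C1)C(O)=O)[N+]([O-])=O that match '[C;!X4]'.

Check the 13 heavy atoms by environment: 6× C (X4) → no; 1× N (charge +1, X3) → no; 1× O (charge -1, X1) → no; 2× O (X1) → no; 1× F (X1) → no; 1× C (X3) → match; 1× O (X2) → no.
That gives 1 matching atom.

1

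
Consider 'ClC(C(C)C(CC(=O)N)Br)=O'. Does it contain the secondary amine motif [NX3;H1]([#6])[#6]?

No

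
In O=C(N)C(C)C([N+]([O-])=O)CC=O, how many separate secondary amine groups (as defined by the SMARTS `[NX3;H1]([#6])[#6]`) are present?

0

[NX3;H1]([#6])[#6] is the SMARTS for a secondary amine: a trivalent nitrogen with one H, bonded to two carbons.
The molecule has a primary amide (-C(=O)NH2), but the -C(=O)NH2 nitrogen has H2, not H1; nothing else fits, so there are 0 matches.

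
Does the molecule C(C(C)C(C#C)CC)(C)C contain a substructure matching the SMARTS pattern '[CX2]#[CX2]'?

Yes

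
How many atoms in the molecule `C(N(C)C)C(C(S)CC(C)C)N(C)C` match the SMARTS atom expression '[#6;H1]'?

3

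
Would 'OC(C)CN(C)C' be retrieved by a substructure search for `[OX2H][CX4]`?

The pattern [OX2H][CX4] describes a hydroxyl oxygen bound to an sp3 (X4) carbon — an aliphatic alcohol.
The molecule carries a hydroxyl group (-OH), whose atoms satisfy every constraint of the query, so the pattern matches.

Yes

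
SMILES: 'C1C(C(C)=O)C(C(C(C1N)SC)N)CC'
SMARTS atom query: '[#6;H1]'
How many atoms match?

5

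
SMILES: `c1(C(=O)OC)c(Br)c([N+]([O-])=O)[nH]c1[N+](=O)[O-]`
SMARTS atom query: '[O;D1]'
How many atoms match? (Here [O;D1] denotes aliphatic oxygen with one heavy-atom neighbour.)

5

The query [O;D1] means: aliphatic oxygen bonded to exactly one heavy atom.
Check the 16 heavy atoms by environment: 1× n (aromatic, D2) → no; 4× c (aromatic, D3) → no; 2× N (charge +1, D3) → no; 2× O (charge -1, D1) → match; 3× O (D1) → match; 1× C (D3) → no; 1× O (D2) → no; 1× C (D1) → no; 1× Br (D1) → no.
Summing the matching environments: 2 + 3 = 5 matching atoms.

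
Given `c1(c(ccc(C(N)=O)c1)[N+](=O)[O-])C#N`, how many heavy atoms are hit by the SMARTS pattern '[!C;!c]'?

Check the 14 heavy atoms by environment: 6× c (aromatic) → no; 2× C → no; 2× N → match; 2× O → match; 1× N (charge +1) → match; 1× O (charge -1) → match.
Summing the matching environments: 2 + 2 + 1 + 1 = 6 matching atoms.

6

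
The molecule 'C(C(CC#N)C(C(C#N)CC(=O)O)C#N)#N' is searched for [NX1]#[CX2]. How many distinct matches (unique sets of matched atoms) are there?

4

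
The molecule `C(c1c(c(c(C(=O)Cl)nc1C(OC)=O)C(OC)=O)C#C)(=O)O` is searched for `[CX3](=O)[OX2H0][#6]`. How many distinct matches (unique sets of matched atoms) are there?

2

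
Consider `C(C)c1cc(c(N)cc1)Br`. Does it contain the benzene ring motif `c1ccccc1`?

Yes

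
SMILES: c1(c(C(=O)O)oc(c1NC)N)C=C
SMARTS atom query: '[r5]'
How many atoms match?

5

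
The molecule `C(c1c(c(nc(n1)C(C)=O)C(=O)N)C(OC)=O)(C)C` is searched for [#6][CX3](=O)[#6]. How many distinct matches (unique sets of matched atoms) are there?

1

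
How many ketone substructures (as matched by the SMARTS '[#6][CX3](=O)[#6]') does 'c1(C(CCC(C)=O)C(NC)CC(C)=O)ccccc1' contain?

2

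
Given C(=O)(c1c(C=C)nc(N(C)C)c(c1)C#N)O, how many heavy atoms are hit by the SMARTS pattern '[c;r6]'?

5

The query [c;r6] means: aromatic carbon that belongs to a six-membered ring.
Check the 16 heavy atoms by environment: 1× n (aromatic, in 6-ring) → no; 5× c (aromatic, in 6-ring) → match; 6× C (acyclic) → no; 2× N (acyclic) → no; 2× O (acyclic) → no.
That gives 5 matching atoms.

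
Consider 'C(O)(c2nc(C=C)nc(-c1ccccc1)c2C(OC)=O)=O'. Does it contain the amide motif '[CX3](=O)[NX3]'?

No

The pattern [CX3](=O)[NX3] describes a carbonyl carbon bonded to a trivalent nitrogen — an amide.
The closest candidate here is a methyl-ester group (-C(=O)OCH3), but the carbonyl is bonded to O, not to an NX3 nitrogen. No other fragment satisfies the full query, so there is no match.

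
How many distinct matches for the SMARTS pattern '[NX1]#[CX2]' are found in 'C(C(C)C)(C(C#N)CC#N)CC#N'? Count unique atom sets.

3

[NX1]#[CX2] is the SMARTS for a nitrile: a nitrogen triple-bonded to a two-connected carbon.
The molecule carries 3 separate instances of a nitrile (-C#N) meeting every constraint; each maps to a distinct set of atoms, giving 3 matches.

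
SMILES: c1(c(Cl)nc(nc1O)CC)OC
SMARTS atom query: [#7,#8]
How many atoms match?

The query [#7,#8] means: nitrogen or oxygen (comma = OR).
Check the 12 heavy atoms by environment: 2× n (aromatic) → match; 4× c (aromatic) → no; 2× O → match; 3× C → no; 1× Cl → no.
Summing the matching environments: 2 + 2 = 4 matching atoms.

4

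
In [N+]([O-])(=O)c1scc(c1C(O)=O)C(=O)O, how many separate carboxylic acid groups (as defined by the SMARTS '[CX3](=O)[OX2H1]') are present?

2

[CX3](=O)[OX2H1] is the SMARTS for a carboxylic acid: an sp2 carbon double-bonded to O and single-bonded to an -OH oxygen.
The molecule carries 2 separate instances of a carboxylic acid group (-C(=O)OH) meeting every constraint; each maps to a distinct set of atoms, giving 2 matches.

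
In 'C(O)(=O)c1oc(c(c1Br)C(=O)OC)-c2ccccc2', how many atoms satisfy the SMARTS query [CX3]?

The query [CX3] means: C with X3: aliphatic carbon with exactly 3 total connections.
Check the 19 heavy atoms by environment: 1× o (aromatic, X2) → no; 10× c (aromatic, X3) → no; 2× C (X3) → match; 2× O (X1) → no; 2× O (X2) → no; 1× C (X4) → no; 1× Br (X1) → no.
That gives 2 matching atoms.

2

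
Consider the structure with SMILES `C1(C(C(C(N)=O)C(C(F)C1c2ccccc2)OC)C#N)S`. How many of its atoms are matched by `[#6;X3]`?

7

The query [#6;X3] means: any carbon (aromatic or not) with three total connections.
Check the 21 heavy atoms by environment: 7× C (X4) → no; 6× c (aromatic, X3) → match; 1× S (X2) → no; 1× O (X2) → no; 1× C (X3) → match; 1× O (X1) → no; 1× N (X3) → no; 1× F (X1) → no; 1× C (X2) → no; 1× N (X1) → no.
Summing the matching environments: 6 + 1 = 7 matching atoms.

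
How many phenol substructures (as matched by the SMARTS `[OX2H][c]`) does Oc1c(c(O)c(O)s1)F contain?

3

[OX2H][c] is the SMARTS for a phenol: a hydroxyl oxygen attached to an aromatic carbon.
The molecule carries 3 separate instances of a hydroxyl group (-OH) meeting every constraint; each maps to a distinct set of atoms, giving 3 matches.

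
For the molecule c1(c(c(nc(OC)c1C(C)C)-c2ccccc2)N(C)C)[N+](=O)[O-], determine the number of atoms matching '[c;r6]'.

11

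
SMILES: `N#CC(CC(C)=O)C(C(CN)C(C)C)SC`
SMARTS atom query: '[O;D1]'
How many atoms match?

1

Check the 16 heavy atoms by environment: 3× C (D2) → no; 5× C (D3) → no; 4× C (D1) → no; 1× S (D2) → no; 2× N (D1) → no; 1× O (D1) → match.
That gives 1 matching atom.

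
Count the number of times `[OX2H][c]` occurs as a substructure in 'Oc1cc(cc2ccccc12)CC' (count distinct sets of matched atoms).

[OX2H][c] is the SMARTS for a phenol: a hydroxyl oxygen attached to an aromatic carbon.
Exactly one fragment in the molecule meets all constraints, giving 1 match.

1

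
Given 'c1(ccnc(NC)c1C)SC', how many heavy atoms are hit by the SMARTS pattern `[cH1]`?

2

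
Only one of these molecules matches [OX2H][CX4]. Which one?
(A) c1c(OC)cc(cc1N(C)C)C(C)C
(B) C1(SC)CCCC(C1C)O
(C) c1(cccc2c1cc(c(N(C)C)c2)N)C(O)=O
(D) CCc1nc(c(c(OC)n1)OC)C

B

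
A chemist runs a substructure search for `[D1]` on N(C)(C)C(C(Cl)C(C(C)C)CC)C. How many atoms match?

7

The query [D1] means: atom with exactly one heavy-atom neighbour (degree 1).
Check the 13 heavy atoms by environment: 1× C (D2) → no; 4× C (D3) → no; 6× C (D1) → match; 1× N (D3) → no; 1× Cl (D1) → match.
Summing the matching environments: 6 + 1 = 7 matching atoms.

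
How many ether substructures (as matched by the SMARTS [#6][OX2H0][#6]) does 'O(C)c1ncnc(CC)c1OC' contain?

2

[#6][OX2H0][#6] is the SMARTS for an ether: an aliphatic oxygen bridging two carbons with no H on the oxygen.
The molecule carries 2 separate instances of a methoxy ether (-OCH3) meeting every constraint; each maps to a distinct set of atoms, giving 2 matches.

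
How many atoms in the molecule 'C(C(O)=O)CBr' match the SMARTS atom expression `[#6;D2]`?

The query [#6;D2] means: any carbon bonded to exactly two heavy atoms.
Check the 6 heavy atoms by environment: 2× C (D2) → match; 1× C (D3) → no; 2× O (D1) → no; 1× Br (D1) → no.
That gives 2 matching atoms.

2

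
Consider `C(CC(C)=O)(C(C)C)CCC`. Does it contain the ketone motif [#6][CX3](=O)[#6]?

Yes

The pattern [#6][CX3](=O)[#6] describes a carbonyl carbon (no H) flanked by two carbons — a ketone.
The molecule carries an acetyl/ketone group (-C(=O)CH3), whose atoms satisfy every constraint of the query, so the pattern matches.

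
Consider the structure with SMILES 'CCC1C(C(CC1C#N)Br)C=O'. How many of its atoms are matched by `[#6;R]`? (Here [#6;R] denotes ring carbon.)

5

The query [#6;R] means: carbon that is part of a ring.
Check the 12 heavy atoms by environment: 5× C (in 5-ring) → match; 4× C (acyclic) → no; 1× O (acyclic) → no; 1× N (acyclic) → no; 1× Br (acyclic) → no.
That gives 5 matching atoms.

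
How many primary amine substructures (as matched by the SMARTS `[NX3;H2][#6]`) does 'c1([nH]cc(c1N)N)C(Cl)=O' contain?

2

[NX3;H2][#6] is the SMARTS for a primary amine: a trivalent nitrogen with two H attached to carbon.
The molecule carries 2 separate instances of a primary amino group (-NH2) meeting every constraint; each maps to a distinct set of atoms, giving 2 matches.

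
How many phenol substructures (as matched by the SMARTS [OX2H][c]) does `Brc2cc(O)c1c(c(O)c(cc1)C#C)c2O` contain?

3

[OX2H][c] is the SMARTS for a phenol: a hydroxyl oxygen attached to an aromatic carbon.
The molecule carries 3 separate instances of a hydroxyl group (-OH) meeting every constraint; each maps to a distinct set of atoms, giving 3 matches.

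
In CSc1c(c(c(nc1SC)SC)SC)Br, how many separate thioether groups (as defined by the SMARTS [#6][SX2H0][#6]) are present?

4

[#6][SX2H0][#6] is the SMARTS for a thioether: an aliphatic sulfur bridging two carbons with no H on the sulfur.
The molecule carries 4 separate instances of a methylthio ether (-SCH3) meeting every constraint; each maps to a distinct set of atoms, giving 4 matches.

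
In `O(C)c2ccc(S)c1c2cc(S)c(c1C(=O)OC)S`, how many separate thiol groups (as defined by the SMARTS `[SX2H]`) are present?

3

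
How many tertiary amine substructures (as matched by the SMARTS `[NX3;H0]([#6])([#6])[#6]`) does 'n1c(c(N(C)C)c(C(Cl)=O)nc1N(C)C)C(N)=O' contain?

2

[NX3;H0]([#6])([#6])[#6] is the SMARTS for a tertiary amine: a trivalent nitrogen with no H, bonded to three carbons.
The molecule carries 2 separate instances of a dimethylamino group (-N(CH3)2) meeting every constraint; each maps to a distinct set of atoms, giving 2 matches.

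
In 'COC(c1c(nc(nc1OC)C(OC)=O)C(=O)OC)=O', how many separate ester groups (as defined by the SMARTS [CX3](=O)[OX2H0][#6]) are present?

3

[CX3](=O)[OX2H0][#6] is the SMARTS for an ester: a carbonyl carbon bonded to an oxygen that is itself bonded to carbon (no H on that O).
The molecule carries 3 separate instances of a methyl-ester group (-C(=O)OCH3) meeting every constraint; each maps to a distinct set of atoms, giving 3 matches.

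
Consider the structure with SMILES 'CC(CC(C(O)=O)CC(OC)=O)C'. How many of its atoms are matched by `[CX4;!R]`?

7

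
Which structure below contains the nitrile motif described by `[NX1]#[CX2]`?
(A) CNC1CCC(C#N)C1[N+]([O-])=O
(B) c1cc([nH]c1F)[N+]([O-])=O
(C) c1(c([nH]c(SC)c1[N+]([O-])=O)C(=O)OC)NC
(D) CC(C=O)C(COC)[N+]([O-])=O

A

[NX1]#[CX2] describes a nitrogen triple-bonded to a two-connected carbon (a nitrile).
(A) contains a nitrile (-C#N), which satisfies every atom and bond constraint.
(B) has a nitro group (-[N+](=O)[O-]) but there is no C#N triple bond.
(C) has a nitro group (-[N+](=O)[O-]) but there is no C#N triple bond.
(D) has a nitro group (-[N+](=O)[O-]) but there is no C#N triple bond.
So the answer is (A).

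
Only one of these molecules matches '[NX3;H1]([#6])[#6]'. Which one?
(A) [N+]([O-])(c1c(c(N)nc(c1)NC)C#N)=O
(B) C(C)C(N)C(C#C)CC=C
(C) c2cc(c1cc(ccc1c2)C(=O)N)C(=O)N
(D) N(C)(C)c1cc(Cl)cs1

[NX3;H1]([#6])[#6] describes a trivalent nitrogen with one H, bonded to two carbons (a secondary amine).
(A) contains an N-methylamino group (-NHCH3), which satisfies every atom and bond constraint.
(B) has a primary amino group (-NH2) but the nitrogen has H2 and only one carbon neighbour.
(C) has a primary amide (-C(=O)NH2) but the -C(=O)NH2 nitrogen has H2, not H1.
(D) has a dimethylamino group (-N(CH3)2) but the nitrogen has H0, not H1.
So the answer is (A).

A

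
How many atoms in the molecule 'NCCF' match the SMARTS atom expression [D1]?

The query [D1] means: atom with exactly one heavy-atom neighbour (degree 1).
Check the 4 heavy atoms by environment: 2× C (D2) → no; 1× N (D1) → match; 1× F (D1) → match.
Summing the matching environments: 1 + 1 = 2 matching atoms.

2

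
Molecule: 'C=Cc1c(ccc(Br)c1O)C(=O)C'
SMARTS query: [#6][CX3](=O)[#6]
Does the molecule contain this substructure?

Yes

The pattern [#6][CX3](=O)[#6] describes a carbonyl carbon (no H) flanked by two carbons — a ketone.
The molecule carries an acetyl/ketone group (-C(=O)CH3), whose atoms satisfy every constraint of the query, so the pattern matches.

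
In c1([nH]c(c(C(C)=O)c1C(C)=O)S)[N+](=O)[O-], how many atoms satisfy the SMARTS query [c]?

4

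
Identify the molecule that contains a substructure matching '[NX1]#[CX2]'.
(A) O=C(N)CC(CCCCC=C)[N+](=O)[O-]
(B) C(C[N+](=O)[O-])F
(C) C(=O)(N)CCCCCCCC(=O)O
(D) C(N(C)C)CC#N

D

[NX1]#[CX2] describes a nitrogen triple-bonded to a two-connected carbon (a nitrile).
(A) has a primary amide (-C(=O)NH2) but the nitrogen is NX3, not NX1.
(B) has a nitro group (-[N+](=O)[O-]) but there is no C#N triple bond.
(C) has a primary amide (-C(=O)NH2) but the nitrogen is NX3, not NX1.
(D) contains a nitrile (-C#N), which satisfies every atom and bond constraint.
So the answer is (D).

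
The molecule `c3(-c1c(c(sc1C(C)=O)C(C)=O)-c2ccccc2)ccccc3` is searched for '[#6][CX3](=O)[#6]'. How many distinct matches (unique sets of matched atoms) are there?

2

[#6][CX3](=O)[#6] is the SMARTS for a ketone: a carbonyl carbon (no H) flanked by two carbons.
The molecule carries 2 separate instances of an acetyl/ketone group (-C(=O)CH3) meeting every constraint; each maps to a distinct set of atoms, giving 2 matches.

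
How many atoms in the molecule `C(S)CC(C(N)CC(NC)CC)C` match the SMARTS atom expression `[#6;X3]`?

0

Check the 13 heavy atoms by environment: 10× C (X4) → no; 1× S (X2) → no; 2× N (X3) → no.
No environment satisfies the query, so 0 matching atoms.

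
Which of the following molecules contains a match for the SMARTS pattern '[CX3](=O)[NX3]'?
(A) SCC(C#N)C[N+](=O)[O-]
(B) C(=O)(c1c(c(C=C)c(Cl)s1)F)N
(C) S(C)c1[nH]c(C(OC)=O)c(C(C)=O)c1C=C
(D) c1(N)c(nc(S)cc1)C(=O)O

[CX3](=O)[NX3] describes a carbonyl carbon bonded to a trivalent nitrogen (an amide).
(A) has a nitrile (-C#N) but the nitrile N is NX1 (triple-bonded), not NX3.
(B) contains a primary amide (-C(=O)NH2), which satisfies every atom and bond constraint.
(C) has a methyl-ester group (-C(=O)OCH3) but the carbonyl is bonded to O, not to an NX3 nitrogen.
(D) has a primary amino group (-NH2) but the -NH2 is not attached to a carbonyl carbon.
So the answer is (B).

B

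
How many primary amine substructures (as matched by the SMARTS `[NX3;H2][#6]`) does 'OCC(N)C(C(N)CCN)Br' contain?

3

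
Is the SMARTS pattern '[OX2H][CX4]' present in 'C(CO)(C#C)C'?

Yes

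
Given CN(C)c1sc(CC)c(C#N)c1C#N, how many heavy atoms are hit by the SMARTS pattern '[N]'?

3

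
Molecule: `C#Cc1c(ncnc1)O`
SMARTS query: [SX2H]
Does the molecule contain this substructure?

No

The pattern [SX2H] describes an aliphatic sulfur with two connections, one being H — a thiol.
The closest candidate here is a hydroxyl group (-OH), but it is an -OH, not an -SH. No other fragment satisfies the full query, so there is no match.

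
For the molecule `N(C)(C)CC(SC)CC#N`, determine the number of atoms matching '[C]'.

7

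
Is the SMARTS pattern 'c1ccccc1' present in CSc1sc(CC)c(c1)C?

No

The pattern c1ccccc1 describes six aromatic carbons in a ring — a benzene ring.
The closest candidate here is a methyl group (-CH3), but no six-membered all-carbon aromatic ring is present. No other fragment satisfies the full query, so there is no match.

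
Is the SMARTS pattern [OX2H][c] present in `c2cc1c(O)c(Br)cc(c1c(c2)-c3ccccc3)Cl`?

The pattern [OX2H][c] describes a hydroxyl oxygen attached to an aromatic carbon — a phenol.
The molecule carries a hydroxyl group (-OH), whose atoms satisfy every constraint of the query, so the pattern matches.

Yes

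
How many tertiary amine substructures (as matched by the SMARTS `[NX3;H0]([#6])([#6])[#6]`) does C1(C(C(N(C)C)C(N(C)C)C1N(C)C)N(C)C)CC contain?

[NX3;H0]([#6])([#6])[#6] is the SMARTS for a tertiary amine: a trivalent nitrogen with no H, bonded to three carbons.
The molecule carries 4 separate instances of a dimethylamino group (-N(CH3)2) meeting every constraint; each maps to a distinct set of atoms, giving 4 matches.

4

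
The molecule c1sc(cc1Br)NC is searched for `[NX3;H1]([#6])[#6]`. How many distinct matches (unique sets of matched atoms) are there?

1

[NX3;H1]([#6])[#6] is the SMARTS for a secondary amine: a trivalent nitrogen with one H, bonded to two carbons.
Exactly one fragment in the molecule meets all constraints, giving 1 match.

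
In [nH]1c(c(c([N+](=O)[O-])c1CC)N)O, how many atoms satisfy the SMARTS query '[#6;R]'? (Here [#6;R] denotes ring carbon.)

Check the 12 heavy atoms by environment: 1× n (aromatic, in 5-ring) → no; 4× c (aromatic, in 5-ring) → match; 2× O (acyclic) → no; 1× N (charge +1, acyclic) → no; 1× O (charge -1, acyclic) → no; 2× C (acyclic) → no; 1× N (acyclic) → no.
That gives 4 matching atoms.

4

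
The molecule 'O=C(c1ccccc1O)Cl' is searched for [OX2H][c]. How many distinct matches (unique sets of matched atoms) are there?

1

[OX2H][c] is the SMARTS for a phenol: a hydroxyl oxygen attached to an aromatic carbon.
Exactly one fragment in the molecule meets all constraints, giving 1 match.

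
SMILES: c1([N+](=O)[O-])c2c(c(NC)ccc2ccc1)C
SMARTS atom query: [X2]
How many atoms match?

0

The query [X2] means: any atom with exactly two total connections (bonds + H).
Check the 16 heavy atoms by environment: 10× c (aromatic, X3) → no; 1× N (X3) → no; 2× C (X4) → no; 1× N (charge +1, X3) → no; 1× O (charge -1, X1) → no; 1× O (X1) → no.
No environment satisfies the query, so 0 matching atoms.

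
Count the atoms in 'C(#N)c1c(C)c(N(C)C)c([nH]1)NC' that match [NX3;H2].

The query [NX3;H2] means: aliphatic N with 3 total connections, two of them H — an -NH2 nitrogen (amine or amide).
Check the 13 heavy atoms by environment: 1× n (aromatic, H1, X3) → no; 4× c (aromatic, H0, X3) → no; 4× C (H3, X4) → no; 1× N (H1, X3) → no; 1× N (H0, X3) → no; 1× C (H0, X2) → no; 1× N (H0, X1) → no.
No environment satisfies the query, so 0 matching atoms.

0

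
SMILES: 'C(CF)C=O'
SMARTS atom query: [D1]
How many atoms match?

2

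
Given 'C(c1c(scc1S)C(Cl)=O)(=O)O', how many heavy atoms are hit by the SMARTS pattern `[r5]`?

5

The query [r5] means: r5 matches atoms in a five-membered ring.
Check the 12 heavy atoms by environment: 1× s (aromatic, in 5-ring) → match; 4× c (aromatic, in 5-ring) → match; 2× C (acyclic) → no; 3× O (acyclic) → no; 1× Cl (acyclic) → no; 1× S (acyclic) → no.
Summing the matching environments: 1 + 4 = 5 matching atoms.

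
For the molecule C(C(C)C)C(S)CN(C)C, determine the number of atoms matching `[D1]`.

5

The query [D1] means: atom with exactly one heavy-atom neighbour (degree 1).
Check the 10 heavy atoms by environment: 2× C (D2) → no; 2× C (D3) → no; 1× S (D1) → match; 4× C (D1) → match; 1× N (D3) → no.
Summing the matching environments: 1 + 4 = 5 matching atoms.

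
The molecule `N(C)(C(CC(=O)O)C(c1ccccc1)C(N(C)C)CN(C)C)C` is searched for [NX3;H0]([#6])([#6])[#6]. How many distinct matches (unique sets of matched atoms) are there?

[NX3;H0]([#6])([#6])[#6] is the SMARTS for a tertiary amine: a trivalent nitrogen with no H, bonded to three carbons.
The molecule carries 3 separate instances of a dimethylamino group (-N(CH3)2) meeting every constraint; each maps to a distinct set of atoms, giving 3 matches.

3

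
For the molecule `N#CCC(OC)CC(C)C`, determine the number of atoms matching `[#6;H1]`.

Check the 10 heavy atoms by environment: 2× C (H2) → no; 2× C (H1) → match; 1× O (H0) → no; 3× C (H3) → no; 1× C (H0) → no; 1× N (H0) → no.
That gives 2 matching atoms.

2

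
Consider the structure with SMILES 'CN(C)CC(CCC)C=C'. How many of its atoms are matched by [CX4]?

7

Check the 10 heavy atoms by environment: 7× C (X4) → match; 1× N (X3) → no; 2× C (X3) → no.
That gives 7 matching atoms.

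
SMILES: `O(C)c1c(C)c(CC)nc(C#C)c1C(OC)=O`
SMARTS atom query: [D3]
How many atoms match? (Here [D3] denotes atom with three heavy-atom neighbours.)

The query [D3] means: atom with exactly three heavy-atom neighbours.
Check the 17 heavy atoms by environment: 1× n (aromatic, D2) → no; 5× c (aromatic, D3) → match; 2× C (D2) → no; 5× C (D1) → no; 1× C (D3) → match; 1× O (D1) → no; 2× O (D2) → no.
Summing the matching environments: 5 + 1 = 6 matching atoms.

6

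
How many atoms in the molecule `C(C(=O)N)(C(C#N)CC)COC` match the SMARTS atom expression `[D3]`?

3

The query [D3] means: atom with exactly three heavy-atom neighbours.
Check the 12 heavy atoms by environment: 3× C (D2) → no; 3× C (D3) → match; 1× O (D2) → no; 2× C (D1) → no; 2× N (D1) → no; 1× O (D1) → no.
That gives 3 matching atoms.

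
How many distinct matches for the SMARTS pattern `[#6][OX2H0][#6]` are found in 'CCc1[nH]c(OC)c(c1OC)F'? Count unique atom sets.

[#6][OX2H0][#6] is the SMARTS for an ether: an aliphatic oxygen bridging two carbons with no H on the oxygen.
The molecule carries 2 separate instances of a methoxy ether (-OCH3) meeting every constraint; each maps to a distinct set of atoms, giving 2 matches.

2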